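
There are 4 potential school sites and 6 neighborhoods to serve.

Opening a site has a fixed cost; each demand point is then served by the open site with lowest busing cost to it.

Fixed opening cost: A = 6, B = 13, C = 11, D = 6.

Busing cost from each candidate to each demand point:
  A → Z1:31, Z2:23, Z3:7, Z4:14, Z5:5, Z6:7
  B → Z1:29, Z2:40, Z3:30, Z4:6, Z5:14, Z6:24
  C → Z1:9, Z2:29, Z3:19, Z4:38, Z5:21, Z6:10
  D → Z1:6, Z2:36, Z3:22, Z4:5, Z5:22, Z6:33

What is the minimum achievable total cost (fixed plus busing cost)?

Open {A, D}: assign each demand point to its cheapest open site.
  Z1→D 6, Z2→A 23, Z3→A 7, Z4→D 5, Z5→A 5, Z6→A 7
  busing cost 53, fixed 12 → total 65.
Compare {A, C, D}: busing cost 53 + fixed 23 = 76.
Compare {A, B, D}: busing cost 53 + fixed 25 = 78.
Compare {A, C}: busing cost 65 + fixed 17 = 82.
All other subsets cost ≥ 76. Minimum total cost: 65.

65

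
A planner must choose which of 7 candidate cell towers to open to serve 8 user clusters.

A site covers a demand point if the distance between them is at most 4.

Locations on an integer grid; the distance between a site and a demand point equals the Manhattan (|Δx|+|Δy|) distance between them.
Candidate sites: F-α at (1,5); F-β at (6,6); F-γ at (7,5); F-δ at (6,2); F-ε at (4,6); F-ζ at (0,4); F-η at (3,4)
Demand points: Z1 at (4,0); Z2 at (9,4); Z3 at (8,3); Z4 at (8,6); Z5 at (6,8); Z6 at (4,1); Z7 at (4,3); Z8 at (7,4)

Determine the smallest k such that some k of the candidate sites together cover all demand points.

Coverage sets (demand points within 4 of each site):
  F-α: {}
  F-β: {Z4, Z5, Z8}
  F-γ: {Z2, Z3, Z4, Z5, Z8}
  F-δ: {Z1, Z3, Z6, Z7, Z8}
  F-ε: {Z4, Z5, Z7}
  F-ζ: {}
  F-η: {Z6, Z7, Z8}
No single site covers all 8 demand points.
But {F-γ, F-δ} covers everything, so the minimum is 2.

2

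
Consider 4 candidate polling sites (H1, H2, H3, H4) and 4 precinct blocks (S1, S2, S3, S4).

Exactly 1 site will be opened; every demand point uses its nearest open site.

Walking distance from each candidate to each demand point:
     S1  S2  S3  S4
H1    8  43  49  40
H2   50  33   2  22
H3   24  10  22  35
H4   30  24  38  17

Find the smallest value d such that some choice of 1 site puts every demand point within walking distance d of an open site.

Open {H3}.
  Farthest demand point is S4 at walking distance 35 (to H3); all others are ≤ 35.
With {H4} the worst case is 38.
With {H1} the worst case is 49.
No size-1 selection achieves below 35.

35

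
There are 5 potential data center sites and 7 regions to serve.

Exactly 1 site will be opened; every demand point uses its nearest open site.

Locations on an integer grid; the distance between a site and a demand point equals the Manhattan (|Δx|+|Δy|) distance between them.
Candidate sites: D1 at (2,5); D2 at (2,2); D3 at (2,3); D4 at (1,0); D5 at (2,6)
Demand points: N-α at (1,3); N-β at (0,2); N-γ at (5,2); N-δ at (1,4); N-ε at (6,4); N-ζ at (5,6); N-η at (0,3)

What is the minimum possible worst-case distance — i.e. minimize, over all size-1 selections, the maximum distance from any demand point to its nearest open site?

Open {D1}.
  Farthest demand point is N-γ at distance 6 (to D1); all others are ≤ 6.
With {D3} the worst case is 6.
With {D2} the worst case is 7.
No size-1 selection achieves below 6.

6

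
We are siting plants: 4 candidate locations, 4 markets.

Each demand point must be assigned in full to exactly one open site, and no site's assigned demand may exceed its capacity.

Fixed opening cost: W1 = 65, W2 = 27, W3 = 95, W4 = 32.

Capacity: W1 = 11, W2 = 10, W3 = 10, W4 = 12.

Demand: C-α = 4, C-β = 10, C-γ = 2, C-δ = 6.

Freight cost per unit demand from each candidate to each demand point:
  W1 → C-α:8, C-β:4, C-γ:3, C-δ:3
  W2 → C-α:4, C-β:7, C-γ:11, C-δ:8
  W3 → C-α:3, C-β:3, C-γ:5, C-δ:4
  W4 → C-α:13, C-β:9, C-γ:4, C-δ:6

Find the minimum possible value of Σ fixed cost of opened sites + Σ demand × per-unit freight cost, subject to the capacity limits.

Open {W2, W4}; cheapest assignment that respects the capacities:
  W2 (cap 10, load 10): C-α, C-δ — cost 4×4 + 6×8 = 64
  W4 (cap 12, load 12): C-β, C-γ — cost 10×9 + 2×4 = 98
  Shipping 162, fixed 59 → total 221.
  Any other capacity-feasible assignment to {W2, W4} ships for at least 162.
Compare {W1, W2, W4}: its best feasible assignment gives total 224.
Compare {W1, W4}: its best feasible assignment gives total 233.
Every other set of open sites that can feasibly serve all demand totals ≥ 224 even under its best assignment. Minimum: 221.

221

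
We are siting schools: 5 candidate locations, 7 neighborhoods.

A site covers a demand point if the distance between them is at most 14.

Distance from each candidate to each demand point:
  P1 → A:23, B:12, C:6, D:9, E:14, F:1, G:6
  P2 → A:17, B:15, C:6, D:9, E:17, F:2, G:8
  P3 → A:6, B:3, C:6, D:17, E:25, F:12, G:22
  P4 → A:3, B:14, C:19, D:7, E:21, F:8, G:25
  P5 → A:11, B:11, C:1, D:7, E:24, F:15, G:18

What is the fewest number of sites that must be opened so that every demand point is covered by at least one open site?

Coverage sets (demand points within 14 of each site):
  P1: {B, C, D, E, F, G}
  P2: {C, D, F, G}
  P3: {A, B, C, F}
  P4: {A, B, D, F}
  P5: {A, B, C, D}
No single site covers all 7 demand points.
But {P1, P3} covers everything, so the minimum is 2.

2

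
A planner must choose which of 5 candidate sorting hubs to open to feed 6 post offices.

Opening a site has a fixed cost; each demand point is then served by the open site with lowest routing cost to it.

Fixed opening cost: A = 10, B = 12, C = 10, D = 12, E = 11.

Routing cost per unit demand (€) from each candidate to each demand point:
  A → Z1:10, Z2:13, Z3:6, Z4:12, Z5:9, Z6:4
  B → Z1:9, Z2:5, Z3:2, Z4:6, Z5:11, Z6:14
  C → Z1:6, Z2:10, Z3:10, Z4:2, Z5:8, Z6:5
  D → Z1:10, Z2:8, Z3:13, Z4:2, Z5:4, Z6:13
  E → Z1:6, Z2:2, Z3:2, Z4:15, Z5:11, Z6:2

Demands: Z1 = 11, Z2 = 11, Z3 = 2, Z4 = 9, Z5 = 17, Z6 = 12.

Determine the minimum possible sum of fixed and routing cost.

Open {D, E}: assign each demand point to its cheapest open site.
  Z1→E 11×6=66, Z2→E 11×2=22, Z3→E 2×2=4, Z4→D 9×2=18, Z5→D 17×4=68, Z6→E 12×2=24
  routing cost 202, fixed 23 → total 225.
Compare {A, D, E}: routing cost 202 + fixed 33 = 235.
Compare {C, D, E}: routing cost 202 + fixed 33 = 235.
Compare {B, D, E}: routing cost 202 + fixed 35 = 237.
All other subsets cost ≥ 235. Minimum total cost: 225.

225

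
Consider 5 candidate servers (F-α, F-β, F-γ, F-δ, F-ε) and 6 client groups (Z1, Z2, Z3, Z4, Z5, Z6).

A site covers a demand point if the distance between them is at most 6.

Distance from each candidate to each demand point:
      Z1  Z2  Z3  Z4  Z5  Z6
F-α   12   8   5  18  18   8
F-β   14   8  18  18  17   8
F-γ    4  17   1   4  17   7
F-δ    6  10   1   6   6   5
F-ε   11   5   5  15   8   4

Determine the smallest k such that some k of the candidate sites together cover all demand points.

2

Coverage sets (demand points within 6 of each site):
  F-α: {Z3}
  F-β: {}
  F-γ: {Z1, Z3, Z4}
  F-δ: {Z1, Z3, Z4, Z5, Z6}
  F-ε: {Z2, Z3, Z6}
No single site covers all 6 demand points.
But {F-δ, F-ε} covers everything, so the minimum is 2.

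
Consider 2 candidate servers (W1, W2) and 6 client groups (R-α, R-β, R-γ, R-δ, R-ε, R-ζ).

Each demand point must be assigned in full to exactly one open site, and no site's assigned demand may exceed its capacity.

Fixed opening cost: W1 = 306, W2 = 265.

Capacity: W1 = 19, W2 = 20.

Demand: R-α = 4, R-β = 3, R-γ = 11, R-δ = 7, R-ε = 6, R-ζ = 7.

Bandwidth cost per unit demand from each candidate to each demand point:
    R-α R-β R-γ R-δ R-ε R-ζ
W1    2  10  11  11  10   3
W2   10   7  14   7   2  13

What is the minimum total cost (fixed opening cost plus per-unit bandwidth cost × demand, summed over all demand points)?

Open {W1, W2}; cheapest assignment that respects the capacities:
  W1 (cap 19, load 18): R-γ, R-ζ — cost 11×11 + 7×3 = 142
  W2 (cap 20, load 20): R-α, R-β, R-δ, R-ε — cost 4×10 + 3×7 + 7×7 + 6×2 = 122
  Shipping 264, fixed 571 → total 835.
  Any other capacity-feasible assignment to {W1, W2} ships for at least 264.
Total demand is 38 and no other set of sites has combined capacity ≥ 38, so {W1, W2} is the only feasible choice of open sites. Minimum: 835.

835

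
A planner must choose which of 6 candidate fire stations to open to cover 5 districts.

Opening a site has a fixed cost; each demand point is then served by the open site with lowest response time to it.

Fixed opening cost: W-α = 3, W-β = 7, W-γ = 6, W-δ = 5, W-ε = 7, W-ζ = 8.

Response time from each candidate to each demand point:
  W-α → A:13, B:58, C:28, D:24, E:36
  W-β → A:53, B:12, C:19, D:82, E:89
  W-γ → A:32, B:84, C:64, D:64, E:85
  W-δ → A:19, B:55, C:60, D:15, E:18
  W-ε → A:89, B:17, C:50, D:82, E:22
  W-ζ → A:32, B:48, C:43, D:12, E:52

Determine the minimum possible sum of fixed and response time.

92

Open {W-α, W-β, W-δ}: assign each demand point to its cheapest open site.
  A→W-α 13, B→W-β 12, C→W-β 19, D→W-δ 15, E→W-δ 18
  response time 77, fixed 15 → total 92.
Compare {W-β, W-δ}: response time 83 + fixed 12 = 95.
Compare {W-α, W-β, W-δ, W-ζ}: response time 74 + fixed 23 = 97.
Compare {W-α, W-β, W-γ, W-δ}: response time 77 + fixed 21 = 98.
All other subsets cost ≥ 95. Minimum total cost: 92.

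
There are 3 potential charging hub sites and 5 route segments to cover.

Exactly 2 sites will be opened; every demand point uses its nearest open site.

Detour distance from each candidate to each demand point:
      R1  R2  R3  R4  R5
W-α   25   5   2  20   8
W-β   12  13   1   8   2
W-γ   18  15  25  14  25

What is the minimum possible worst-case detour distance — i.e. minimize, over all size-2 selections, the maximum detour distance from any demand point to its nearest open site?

12

Open {W-α, W-β}.
  Farthest demand point is R1 at detour distance 12 (to W-β); all others are ≤ 12.
With {W-β, W-γ} the worst case is 13.
With {W-α, W-γ} the worst case is 18.
No size-2 selection achieves below 12.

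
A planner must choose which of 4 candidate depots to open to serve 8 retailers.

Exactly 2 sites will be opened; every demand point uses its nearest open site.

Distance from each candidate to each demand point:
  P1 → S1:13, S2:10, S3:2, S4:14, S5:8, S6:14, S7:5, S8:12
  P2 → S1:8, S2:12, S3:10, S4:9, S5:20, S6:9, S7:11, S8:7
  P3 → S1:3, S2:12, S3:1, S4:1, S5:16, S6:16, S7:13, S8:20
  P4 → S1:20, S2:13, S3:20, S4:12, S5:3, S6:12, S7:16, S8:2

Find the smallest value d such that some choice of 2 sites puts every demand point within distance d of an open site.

Open {P1, P2}.
  Farthest demand point is S2 at distance 10 (to P1); all others are ≤ 10.
With {P2, P4} the worst case is 12.
With {P1, P4} the worst case is 13.
No size-2 selection achieves below 10.

10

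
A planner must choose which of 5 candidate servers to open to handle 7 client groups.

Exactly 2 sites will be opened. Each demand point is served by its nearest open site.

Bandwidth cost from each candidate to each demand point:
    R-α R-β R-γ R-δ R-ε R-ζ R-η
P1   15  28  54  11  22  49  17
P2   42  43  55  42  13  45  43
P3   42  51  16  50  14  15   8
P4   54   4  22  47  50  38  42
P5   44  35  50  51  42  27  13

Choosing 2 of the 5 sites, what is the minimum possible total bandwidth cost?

107

Open {P1, P3}.
  R-α→P1 15, R-β→P1 28, R-γ→P3 16, R-δ→P1 11, R-ε→P3 14, R-ζ→P3 15, R-η→P3 8  ⇒ total 107.
Compare {P1, P4}: total 129.
Compare {P3, P4}: total 146.
No size-2 selection does better; minimum is 107.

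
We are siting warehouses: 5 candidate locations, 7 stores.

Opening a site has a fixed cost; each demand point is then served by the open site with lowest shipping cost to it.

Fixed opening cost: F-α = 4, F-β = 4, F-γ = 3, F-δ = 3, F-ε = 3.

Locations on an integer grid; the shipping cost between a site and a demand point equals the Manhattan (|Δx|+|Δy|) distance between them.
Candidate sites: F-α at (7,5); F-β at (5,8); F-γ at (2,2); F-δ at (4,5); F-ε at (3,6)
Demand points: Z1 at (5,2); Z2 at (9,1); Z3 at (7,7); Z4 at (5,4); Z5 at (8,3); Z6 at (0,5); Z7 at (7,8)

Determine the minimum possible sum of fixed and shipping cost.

Open {F-α, F-δ}: assign each demand point to its cheapest open site.
  Z1→F-δ 4, Z2→F-α 6, Z3→F-α 2, Z4→F-δ 2, Z5→F-α 3, Z6→F-δ 4, Z7→F-α 3
  shipping cost 24, fixed 7 → total 31.
Compare {F-α, F-γ}: shipping cost 25 + fixed 7 = 32.
Compare {F-α}: shipping cost 29 + fixed 4 = 33.
Compare {F-α, F-ε}: shipping cost 26 + fixed 7 = 33.
All other subsets cost ≥ 32. Minimum total cost: 31.

31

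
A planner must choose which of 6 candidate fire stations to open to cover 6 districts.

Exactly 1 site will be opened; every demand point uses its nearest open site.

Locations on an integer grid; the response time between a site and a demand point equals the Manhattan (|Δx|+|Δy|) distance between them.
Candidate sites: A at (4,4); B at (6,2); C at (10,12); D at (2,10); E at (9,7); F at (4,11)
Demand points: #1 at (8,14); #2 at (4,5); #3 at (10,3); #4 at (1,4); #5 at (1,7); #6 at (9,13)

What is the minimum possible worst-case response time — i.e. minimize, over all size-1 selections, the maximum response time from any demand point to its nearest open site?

11

Open {E}.
  Farthest demand point is #4 at response time 11 (to E); all others are ≤ 11.
With {A} the worst case is 14.
With {B} the worst case is 14.
No size-1 selection achieves below 11.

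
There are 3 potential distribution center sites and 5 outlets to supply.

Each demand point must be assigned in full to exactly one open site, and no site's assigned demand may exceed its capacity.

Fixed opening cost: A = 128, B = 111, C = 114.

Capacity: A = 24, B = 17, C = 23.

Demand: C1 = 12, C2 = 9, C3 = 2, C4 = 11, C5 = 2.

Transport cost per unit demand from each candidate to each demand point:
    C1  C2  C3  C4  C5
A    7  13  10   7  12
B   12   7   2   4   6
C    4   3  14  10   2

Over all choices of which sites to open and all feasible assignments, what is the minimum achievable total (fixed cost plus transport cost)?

Open {B, C}; cheapest assignment that respects the capacities:
  B (cap 17, load 13): C3, C4 — cost 2×2 + 11×4 = 48
  C (cap 23, load 23): C1, C2, C5 — cost 12×4 + 9×3 + 2×2 = 79
  Shipping 127, fixed 225 → total 352.
  Any other capacity-feasible assignment to {B, C} ships for at least 127.
Compare {A, C}: its best feasible assignment gives total 418.
Compare {A, B}: its best feasible assignment gives total 479.
Every other set of open sites that can feasibly serve all demand totals ≥ 418 even under its best assignment. Minimum: 352.

352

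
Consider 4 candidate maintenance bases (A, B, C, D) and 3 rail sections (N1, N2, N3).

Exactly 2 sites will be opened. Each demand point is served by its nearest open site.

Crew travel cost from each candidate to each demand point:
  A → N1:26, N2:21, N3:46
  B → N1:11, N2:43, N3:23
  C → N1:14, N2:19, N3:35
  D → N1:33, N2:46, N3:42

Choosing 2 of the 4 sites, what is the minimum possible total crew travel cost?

Open {B, C}.
  N1→B 11, N2→C 19, N3→B 23  ⇒ total 53.
Compare {A, B}: total 55.
Compare {A, C}: total 68.
No size-2 selection does better; minimum is 53.

53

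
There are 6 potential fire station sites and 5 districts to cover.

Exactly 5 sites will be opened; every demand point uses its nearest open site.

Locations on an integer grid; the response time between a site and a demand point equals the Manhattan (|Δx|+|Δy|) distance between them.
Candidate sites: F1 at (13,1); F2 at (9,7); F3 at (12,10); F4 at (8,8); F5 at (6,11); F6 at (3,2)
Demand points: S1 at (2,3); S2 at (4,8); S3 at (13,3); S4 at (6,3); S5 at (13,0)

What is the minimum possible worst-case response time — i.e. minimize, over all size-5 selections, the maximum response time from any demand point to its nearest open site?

Open {F1, F2, F3, F4, F6}.
  Farthest demand point is S2 at response time 4 (to F4); all others are ≤ 4.
With {F1, F2, F4, F5, F6} the worst case is 4.
With {F1, F3, F4, F5, F6} the worst case is 4.
No size-5 selection achieves below 4.

4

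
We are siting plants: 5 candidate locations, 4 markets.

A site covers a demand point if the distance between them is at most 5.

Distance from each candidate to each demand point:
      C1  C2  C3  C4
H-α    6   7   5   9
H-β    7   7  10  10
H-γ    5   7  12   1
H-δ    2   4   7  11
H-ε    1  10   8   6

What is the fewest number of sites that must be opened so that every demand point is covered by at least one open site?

Coverage sets (demand points within 5 of each site):
  H-α: {C3}
  H-β: {}
  H-γ: {C1, C4}
  H-δ: {C1, C2}
  H-ε: {C1}
No 2 sites suffice: every size-2 union leaves at least one demand point uncovered.
But {H-α, H-γ, H-δ} covers everything, so the minimum is 3.

3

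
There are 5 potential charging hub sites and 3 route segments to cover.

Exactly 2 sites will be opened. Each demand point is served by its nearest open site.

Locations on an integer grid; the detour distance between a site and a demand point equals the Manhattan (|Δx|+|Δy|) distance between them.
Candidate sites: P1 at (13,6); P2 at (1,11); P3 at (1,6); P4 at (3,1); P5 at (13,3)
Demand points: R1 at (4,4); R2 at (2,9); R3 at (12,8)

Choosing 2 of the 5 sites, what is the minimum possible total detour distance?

Open {P1, P3}.
  R1→P3 5, R2→P3 4, R3→P1 3  ⇒ total 12.
Compare {P3, P5}: total 15.
Compare {P1, P2}: total 16.
No size-2 selection does better; minimum is 12.

12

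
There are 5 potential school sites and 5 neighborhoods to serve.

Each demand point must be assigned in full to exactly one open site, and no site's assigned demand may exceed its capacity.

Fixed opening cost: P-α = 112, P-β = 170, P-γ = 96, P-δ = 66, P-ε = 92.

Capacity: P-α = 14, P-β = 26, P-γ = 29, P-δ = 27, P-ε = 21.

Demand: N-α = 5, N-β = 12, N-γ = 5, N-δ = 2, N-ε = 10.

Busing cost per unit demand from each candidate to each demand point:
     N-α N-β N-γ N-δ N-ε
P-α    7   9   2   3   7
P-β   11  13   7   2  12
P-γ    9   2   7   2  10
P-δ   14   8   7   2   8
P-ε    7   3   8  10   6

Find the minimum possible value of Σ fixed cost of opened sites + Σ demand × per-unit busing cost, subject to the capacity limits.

Open {P-γ, P-ε}; cheapest assignment that respects the capacities:
  P-γ (cap 29, load 19): N-β, N-γ, N-δ — cost 12×2 + 5×7 + 2×2 = 63
  P-ε (cap 21, load 15): N-α, N-ε — cost 5×7 + 10×6 = 95
  Shipping 158, fixed 188 → total 346.
  Any other capacity-feasible assignment to {P-γ, P-ε} ships for at least 158.
Compare {P-δ, P-ε}: its best feasible assignment gives total 348.
Compare {P-γ, P-δ}: its best feasible assignment gives total 350.
Every other set of open sites that can feasibly serve all demand totals ≥ 348 even under its best assignment. Minimum: 346.

346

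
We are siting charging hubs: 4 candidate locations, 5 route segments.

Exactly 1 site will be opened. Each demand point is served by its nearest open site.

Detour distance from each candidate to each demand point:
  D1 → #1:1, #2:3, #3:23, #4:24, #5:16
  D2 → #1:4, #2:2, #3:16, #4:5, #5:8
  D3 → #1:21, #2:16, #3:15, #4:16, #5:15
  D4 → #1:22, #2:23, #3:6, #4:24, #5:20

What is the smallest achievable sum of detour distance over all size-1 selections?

35

Open {D2}.
  #1→D2 4, #2→D2 2, #3→D2 16, #4→D2 5, #5→D2 8  ⇒ total 35.
Compare {D1}: total 67.
Compare {D3}: total 83.
No size-1 selection does better; minimum is 35.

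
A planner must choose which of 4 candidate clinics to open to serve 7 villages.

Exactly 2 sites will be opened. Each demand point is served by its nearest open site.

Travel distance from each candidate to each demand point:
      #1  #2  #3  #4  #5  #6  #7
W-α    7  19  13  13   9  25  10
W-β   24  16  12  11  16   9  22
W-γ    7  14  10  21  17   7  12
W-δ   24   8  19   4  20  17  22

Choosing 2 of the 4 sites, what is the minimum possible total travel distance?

65

Open {W-γ, W-δ}.
  #1→W-γ 7, #2→W-δ 8, #3→W-γ 10, #4→W-δ 4, #5→W-γ 17, #6→W-γ 7, #7→W-γ 12  ⇒ total 65.
Compare {W-α, W-δ}: total 68.
Compare {W-α, W-γ}: total 70.
No size-2 selection does better; minimum is 65.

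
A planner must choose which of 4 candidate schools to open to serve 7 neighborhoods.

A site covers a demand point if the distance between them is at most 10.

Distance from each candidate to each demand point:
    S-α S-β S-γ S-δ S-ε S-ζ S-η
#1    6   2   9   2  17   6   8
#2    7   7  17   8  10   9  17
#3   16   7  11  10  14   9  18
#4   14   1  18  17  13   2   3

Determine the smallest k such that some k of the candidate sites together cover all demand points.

2

Coverage sets (demand points within 10 of each site):
  #1: {S-α, S-β, S-γ, S-δ, S-ζ, S-η}
  #2: {S-α, S-β, S-δ, S-ε, S-ζ}
  #3: {S-β, S-δ, S-ζ}
  #4: {S-β, S-ζ, S-η}
No single site covers all 7 demand points.
But {#1, #2} covers everything, so the minimum is 2.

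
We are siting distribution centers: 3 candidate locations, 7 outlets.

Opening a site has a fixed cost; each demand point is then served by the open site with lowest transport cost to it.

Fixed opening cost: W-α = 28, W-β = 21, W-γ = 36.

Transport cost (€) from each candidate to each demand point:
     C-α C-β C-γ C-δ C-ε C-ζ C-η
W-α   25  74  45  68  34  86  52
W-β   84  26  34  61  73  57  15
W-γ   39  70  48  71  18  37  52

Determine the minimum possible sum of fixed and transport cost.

287

Open {W-β, W-γ}: assign each demand point to its cheapest open site.
  C-α→W-γ 39, C-β→W-β 26, C-γ→W-β 34, C-δ→W-β 61, C-ε→W-γ 18, C-ζ→W-γ 37, C-η→W-β 15
  transport cost 230, fixed 57 → total 287.
Compare {W-α, W-β}: transport cost 252 + fixed 49 = 301.
Compare {W-α, W-β, W-γ}: transport cost 216 + fixed 85 = 301.
Compare {W-β}: transport cost 350 + fixed 21 = 371.
All other subsets cost ≥ 301. Minimum total cost: 287.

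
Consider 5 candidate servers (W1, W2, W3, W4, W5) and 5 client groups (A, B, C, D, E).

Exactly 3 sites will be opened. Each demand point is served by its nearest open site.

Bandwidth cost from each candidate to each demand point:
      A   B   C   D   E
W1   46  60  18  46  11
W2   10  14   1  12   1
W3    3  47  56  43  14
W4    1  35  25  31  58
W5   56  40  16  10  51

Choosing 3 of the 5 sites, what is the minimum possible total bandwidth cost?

Open {W2, W4, W5}.
  A→W4 1, B→W2 14, C→W2 1, D→W5 10, E→W2 1  ⇒ total 27.
Compare {W1, W2, W4}: total 29.
Compare {W2, W3, W4}: total 29.
No size-3 selection does better; minimum is 27.

27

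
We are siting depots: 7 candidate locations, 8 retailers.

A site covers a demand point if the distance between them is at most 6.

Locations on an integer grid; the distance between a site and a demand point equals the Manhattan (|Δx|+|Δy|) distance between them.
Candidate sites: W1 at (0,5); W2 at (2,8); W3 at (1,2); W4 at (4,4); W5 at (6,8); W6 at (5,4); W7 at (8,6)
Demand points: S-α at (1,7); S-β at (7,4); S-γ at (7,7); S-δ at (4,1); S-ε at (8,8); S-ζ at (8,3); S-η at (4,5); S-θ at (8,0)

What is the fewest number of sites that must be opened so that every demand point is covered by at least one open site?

Coverage sets (demand points within 6 of each site):
  W1: {S-α, S-η}
  W2: {S-α, S-γ, S-ε, S-η}
  W3: {S-α, S-δ, S-η}
  W4: {S-α, S-β, S-γ, S-δ, S-ζ, S-η}
  W5: {S-α, S-β, S-γ, S-ε, S-η}
  W6: {S-β, S-γ, S-δ, S-ζ, S-η}
  W7: {S-β, S-γ, S-ε, S-ζ, S-η, S-θ}
No single site covers all 8 demand points.
But {W3, W7} covers everything, so the minimum is 2.

2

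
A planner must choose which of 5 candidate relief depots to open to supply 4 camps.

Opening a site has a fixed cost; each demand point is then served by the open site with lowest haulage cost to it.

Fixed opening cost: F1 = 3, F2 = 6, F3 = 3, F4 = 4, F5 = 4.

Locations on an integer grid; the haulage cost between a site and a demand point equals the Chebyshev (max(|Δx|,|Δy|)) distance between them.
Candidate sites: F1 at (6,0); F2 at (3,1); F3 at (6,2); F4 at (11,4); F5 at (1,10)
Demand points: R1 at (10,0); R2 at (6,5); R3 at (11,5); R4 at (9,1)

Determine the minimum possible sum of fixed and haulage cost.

17

Open {F4}: assign each demand point to its cheapest open site.
  R1→F4 4, R2→F4 5, R3→F4 1, R4→F4 3
  haulage cost 13, fixed 4 → total 17.
Compare {F3}: haulage cost 15 + fixed 3 = 18.
Compare {F3, F4}: haulage cost 11 + fixed 7 = 18.
Compare {F1}: haulage cost 17 + fixed 3 = 20.
All other subsets cost ≥ 18. Minimum total cost: 17.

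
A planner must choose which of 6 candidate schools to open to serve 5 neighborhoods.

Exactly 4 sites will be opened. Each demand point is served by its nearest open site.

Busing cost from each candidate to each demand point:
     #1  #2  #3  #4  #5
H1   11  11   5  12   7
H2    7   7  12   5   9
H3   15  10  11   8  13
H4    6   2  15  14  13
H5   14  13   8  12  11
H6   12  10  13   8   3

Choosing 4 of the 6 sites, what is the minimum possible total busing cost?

21

Open {H1, H2, H4, H6}.
  #1→H4 6, #2→H4 2, #3→H1 5, #4→H2 5, #5→H6 3  ⇒ total 21.
Compare {H1, H3, H4, H6}: total 24.
Compare {H1, H4, H5, H6}: total 24.
No size-4 selection does better; minimum is 21.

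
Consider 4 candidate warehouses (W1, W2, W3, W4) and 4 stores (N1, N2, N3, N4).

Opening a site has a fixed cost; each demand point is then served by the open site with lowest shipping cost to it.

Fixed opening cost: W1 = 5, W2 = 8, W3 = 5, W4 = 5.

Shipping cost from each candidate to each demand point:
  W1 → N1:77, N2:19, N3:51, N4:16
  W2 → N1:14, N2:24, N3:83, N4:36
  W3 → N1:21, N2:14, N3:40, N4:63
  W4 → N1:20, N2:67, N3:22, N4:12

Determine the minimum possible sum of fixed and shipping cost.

78

Open {W3, W4}: assign each demand point to its cheapest open site.
  N1→W4 20, N2→W3 14, N3→W4 22, N4→W4 12
  shipping cost 68, fixed 10 → total 78.
Compare {W2, W3, W4}: shipping cost 62 + fixed 18 = 80.
Compare {W1, W4}: shipping cost 73 + fixed 10 = 83.
Compare {W1, W3, W4}: shipping cost 68 + fixed 15 = 83.
All other subsets cost ≥ 80. Minimum total cost: 78.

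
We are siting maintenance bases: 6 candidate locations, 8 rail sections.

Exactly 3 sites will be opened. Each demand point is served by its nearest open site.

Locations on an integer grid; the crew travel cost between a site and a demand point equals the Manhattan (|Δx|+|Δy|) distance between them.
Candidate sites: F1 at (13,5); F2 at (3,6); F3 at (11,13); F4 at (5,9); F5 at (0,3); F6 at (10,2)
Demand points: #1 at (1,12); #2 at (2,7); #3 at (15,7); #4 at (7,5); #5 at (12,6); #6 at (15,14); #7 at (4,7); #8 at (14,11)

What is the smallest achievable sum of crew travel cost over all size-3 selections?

Open {F1, F2, F3}.
  #1→F2 8, #2→F2 2, #3→F1 4, #4→F2 5, #5→F1 2, #6→F3 5, #7→F2 2, #8→F3 5  ⇒ total 33.
Compare {F1, F3, F4}: total 37.
Compare {F1, F2, F4}: total 40.
No size-3 selection does better; minimum is 33.

33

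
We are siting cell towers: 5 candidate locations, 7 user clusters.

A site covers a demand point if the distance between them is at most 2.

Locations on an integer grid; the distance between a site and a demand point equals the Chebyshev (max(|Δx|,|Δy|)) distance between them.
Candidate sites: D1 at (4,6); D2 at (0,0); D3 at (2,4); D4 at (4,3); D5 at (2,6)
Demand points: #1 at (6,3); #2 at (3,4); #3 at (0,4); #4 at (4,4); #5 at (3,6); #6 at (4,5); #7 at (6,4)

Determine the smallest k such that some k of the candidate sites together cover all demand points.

2

Coverage sets (demand points within 2 of each site):
  D1: {#2, #4, #5, #6, #7}
  D2: {}
  D3: {#2, #3, #4, #5, #6}
  D4: {#1, #2, #4, #6, #7}
  D5: {#2, #3, #4, #5, #6}
No single site covers all 7 demand points.
But {D3, D4} covers everything, so the minimum is 2.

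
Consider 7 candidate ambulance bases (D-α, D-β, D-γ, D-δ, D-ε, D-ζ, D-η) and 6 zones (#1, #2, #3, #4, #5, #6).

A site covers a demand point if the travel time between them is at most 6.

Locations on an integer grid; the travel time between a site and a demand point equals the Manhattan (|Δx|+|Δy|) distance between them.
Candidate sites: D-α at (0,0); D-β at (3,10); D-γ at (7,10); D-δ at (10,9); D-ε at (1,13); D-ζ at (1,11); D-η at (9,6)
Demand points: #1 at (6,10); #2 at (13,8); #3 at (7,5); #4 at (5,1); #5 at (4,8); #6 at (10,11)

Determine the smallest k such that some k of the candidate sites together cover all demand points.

Coverage sets (demand points within 6 of each site):
  D-α: {#4}
  D-β: {#1, #5}
  D-γ: {#1, #3, #5, #6}
  D-δ: {#1, #2, #6}
  D-ε: {}
  D-ζ: {#1, #5}
  D-η: {#2, #3, #6}
No 2 sites suffice: every size-2 union leaves at least one demand point uncovered.
But {D-α, D-β, D-η} covers everything, so the minimum is 3.

3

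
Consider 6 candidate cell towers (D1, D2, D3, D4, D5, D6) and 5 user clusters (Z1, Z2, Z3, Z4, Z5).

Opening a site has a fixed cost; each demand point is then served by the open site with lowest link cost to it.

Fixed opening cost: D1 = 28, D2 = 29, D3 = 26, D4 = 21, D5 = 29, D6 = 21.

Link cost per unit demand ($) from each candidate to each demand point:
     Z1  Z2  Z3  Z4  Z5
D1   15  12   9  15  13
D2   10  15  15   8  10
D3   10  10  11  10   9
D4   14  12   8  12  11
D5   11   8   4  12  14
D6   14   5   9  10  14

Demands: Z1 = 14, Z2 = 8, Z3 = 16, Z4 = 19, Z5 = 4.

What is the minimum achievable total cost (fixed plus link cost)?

Open {D2, D5, D6}: assign each demand point to its cheapest open site.
  Z1→D2 14×10=140, Z2→D6 8×5=40, Z3→D5 16×4=64, Z4→D2 19×8=152, Z5→D2 4×10=40
  link cost 436, fixed 79 → total 515.
Compare {D2, D5}: link cost 460 + fixed 58 = 518.
Compare {D2, D4, D5, D6}: link cost 436 + fixed 100 = 536.
Compare {D2, D3, D5, D6}: link cost 432 + fixed 105 = 537.
All other subsets cost ≥ 518. Minimum total cost: 515.

515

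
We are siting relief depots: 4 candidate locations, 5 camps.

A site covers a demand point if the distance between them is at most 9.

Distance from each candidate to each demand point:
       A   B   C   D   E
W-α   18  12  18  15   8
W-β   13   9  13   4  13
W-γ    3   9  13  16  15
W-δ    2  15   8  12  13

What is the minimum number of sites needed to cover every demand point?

3

Coverage sets (demand points within 9 of each site):
  W-α: {E}
  W-β: {B, D}
  W-γ: {A, B}
  W-δ: {A, C}
No 2 sites suffice: every size-2 union leaves at least one demand point uncovered.
But {W-α, W-β, W-δ} covers everything, so the minimum is 3.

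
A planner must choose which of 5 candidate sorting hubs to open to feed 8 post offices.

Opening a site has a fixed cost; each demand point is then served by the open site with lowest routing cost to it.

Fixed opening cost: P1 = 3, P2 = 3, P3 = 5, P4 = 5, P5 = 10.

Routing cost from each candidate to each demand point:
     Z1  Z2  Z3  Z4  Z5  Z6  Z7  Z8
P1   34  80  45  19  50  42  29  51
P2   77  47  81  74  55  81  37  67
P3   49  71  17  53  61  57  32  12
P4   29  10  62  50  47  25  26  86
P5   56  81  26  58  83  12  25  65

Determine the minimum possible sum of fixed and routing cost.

194

Open {P1, P3, P4, P5}: assign each demand point to its cheapest open site.
  Z1→P4 29, Z2→P4 10, Z3→P3 17, Z4→P1 19, Z5→P4 47, Z6→P5 12, Z7→P5 25, Z8→P3 12
  routing cost 171, fixed 23 → total 194.
Compare {P1, P2, P3, P4, P5}: routing cost 171 + fixed 26 = 197.
Compare {P1, P3, P4}: routing cost 185 + fixed 13 = 198.
Compare {P1, P2, P3, P4}: routing cost 185 + fixed 16 = 201.
All other subsets cost ≥ 197. Minimum total cost: 194.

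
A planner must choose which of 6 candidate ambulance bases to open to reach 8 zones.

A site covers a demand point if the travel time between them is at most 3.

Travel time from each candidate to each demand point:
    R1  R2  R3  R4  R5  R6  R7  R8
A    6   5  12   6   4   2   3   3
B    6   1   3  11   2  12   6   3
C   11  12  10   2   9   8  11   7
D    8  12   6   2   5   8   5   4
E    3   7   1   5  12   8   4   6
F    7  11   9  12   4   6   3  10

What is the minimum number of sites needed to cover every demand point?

Coverage sets (demand points within 3 of each site):
  A: {R6, R7, R8}
  B: {R2, R3, R5, R8}
  C: {R4}
  D: {R4}
  E: {R1, R3}
  F: {R7}
No 3 sites suffice: every size-3 union leaves at least one demand point uncovered.
But {A, B, C, E} covers everything, so the minimum is 4.

4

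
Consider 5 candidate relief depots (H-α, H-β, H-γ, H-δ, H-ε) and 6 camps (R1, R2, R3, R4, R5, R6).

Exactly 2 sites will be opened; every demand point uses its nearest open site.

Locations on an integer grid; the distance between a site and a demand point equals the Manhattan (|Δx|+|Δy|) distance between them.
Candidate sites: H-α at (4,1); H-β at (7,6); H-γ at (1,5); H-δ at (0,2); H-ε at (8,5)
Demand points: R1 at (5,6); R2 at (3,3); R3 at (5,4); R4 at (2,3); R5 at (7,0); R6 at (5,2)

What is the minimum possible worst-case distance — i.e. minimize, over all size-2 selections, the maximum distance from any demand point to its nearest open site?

Open {H-α, H-β}.
  Farthest demand point is R3 at distance 4 (to H-α); all others are ≤ 4.
With {H-α, H-ε} the worst case is 4.
With {H-α, H-γ} the worst case is 5.
No size-2 selection achieves below 4.

4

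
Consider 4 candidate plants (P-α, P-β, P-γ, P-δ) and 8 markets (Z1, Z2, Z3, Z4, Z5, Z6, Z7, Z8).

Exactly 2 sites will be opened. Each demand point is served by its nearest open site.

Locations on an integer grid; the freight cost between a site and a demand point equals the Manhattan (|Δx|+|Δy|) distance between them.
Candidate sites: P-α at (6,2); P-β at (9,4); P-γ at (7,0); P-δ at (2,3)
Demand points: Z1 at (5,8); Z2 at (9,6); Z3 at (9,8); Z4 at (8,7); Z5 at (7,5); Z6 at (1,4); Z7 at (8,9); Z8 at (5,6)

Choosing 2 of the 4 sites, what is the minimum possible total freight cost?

35

Open {P-β, P-δ}.
  Z1→P-β 8, Z2→P-β 2, Z3→P-β 4, Z4→P-β 4, Z5→P-β 3, Z6→P-δ 2, Z7→P-β 6, Z8→P-β 6  ⇒ total 35.
Compare {P-α, P-β}: total 38.
Compare {P-β, P-γ}: total 41.
No size-2 selection does better; minimum is 35.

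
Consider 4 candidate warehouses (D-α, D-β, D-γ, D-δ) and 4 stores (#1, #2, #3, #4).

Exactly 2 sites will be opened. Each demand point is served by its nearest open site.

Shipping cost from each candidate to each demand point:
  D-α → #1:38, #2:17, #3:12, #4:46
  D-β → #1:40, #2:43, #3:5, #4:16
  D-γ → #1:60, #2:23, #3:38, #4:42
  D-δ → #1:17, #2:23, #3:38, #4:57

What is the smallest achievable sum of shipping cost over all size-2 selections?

Open {D-β, D-δ}.
  #1→D-δ 17, #2→D-δ 23, #3→D-β 5, #4→D-β 16  ⇒ total 61.
Compare {D-α, D-β}: total 76.
Compare {D-β, D-γ}: total 84.
No size-2 selection does better; minimum is 61.

61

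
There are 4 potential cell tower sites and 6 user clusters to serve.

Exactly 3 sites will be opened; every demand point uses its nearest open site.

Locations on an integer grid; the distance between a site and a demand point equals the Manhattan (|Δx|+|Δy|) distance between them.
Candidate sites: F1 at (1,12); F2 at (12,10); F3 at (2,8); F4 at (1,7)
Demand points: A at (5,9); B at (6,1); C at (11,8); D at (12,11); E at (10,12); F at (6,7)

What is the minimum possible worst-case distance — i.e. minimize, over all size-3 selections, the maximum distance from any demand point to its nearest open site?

11

Open {F1, F2, F3}.
  Farthest demand point is B at distance 11 (to F3); all others are ≤ 11.
With {F1, F2, F4} the worst case is 11.
With {F2, F3, F4} the worst case is 11.
No size-3 selection achieves below 11.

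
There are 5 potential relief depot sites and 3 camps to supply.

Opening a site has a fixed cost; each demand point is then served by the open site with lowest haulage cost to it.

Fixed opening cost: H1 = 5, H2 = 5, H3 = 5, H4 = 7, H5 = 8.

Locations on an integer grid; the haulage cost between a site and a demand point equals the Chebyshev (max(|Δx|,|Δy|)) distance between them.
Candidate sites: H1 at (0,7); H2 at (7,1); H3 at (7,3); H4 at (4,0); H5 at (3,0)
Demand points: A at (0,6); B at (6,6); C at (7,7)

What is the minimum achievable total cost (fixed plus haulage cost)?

18

Open {H1, H3}: assign each demand point to its cheapest open site.
  A→H1 1, B→H3 3, C→H3 4
  haulage cost 8, fixed 10 → total 18.
Compare {H1}: haulage cost 14 + fixed 5 = 19.
Compare {H3}: haulage cost 14 + fixed 5 = 19.
Compare {H1, H2}: haulage cost 12 + fixed 10 = 22.
All other subsets cost ≥ 19. Minimum total cost: 18.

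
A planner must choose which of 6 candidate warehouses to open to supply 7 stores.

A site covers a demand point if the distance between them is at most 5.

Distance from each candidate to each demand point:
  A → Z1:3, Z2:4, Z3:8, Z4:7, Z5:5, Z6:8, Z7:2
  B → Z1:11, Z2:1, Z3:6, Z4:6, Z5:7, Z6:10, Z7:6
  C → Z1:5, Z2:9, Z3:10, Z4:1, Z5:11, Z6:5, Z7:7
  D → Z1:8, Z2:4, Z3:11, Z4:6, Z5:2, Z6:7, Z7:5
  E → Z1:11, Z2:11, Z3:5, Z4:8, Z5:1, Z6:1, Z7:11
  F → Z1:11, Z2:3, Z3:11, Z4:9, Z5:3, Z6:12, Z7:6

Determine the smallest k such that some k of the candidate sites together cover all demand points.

Coverage sets (demand points within 5 of each site):
  A: {Z1, Z2, Z5, Z7}
  B: {Z2}
  C: {Z1, Z4, Z6}
  D: {Z2, Z5, Z7}
  E: {Z3, Z5, Z6}
  F: {Z2, Z5}
No 2 sites suffice: every size-2 union leaves at least one demand point uncovered.
But {A, C, E} covers everything, so the minimum is 3.

3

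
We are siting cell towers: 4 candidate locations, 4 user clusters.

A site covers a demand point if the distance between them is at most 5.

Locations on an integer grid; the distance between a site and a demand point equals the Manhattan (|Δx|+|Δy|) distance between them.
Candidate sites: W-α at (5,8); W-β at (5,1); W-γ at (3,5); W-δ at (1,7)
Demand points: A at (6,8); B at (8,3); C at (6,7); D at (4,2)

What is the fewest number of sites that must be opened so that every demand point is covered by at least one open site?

Coverage sets (demand points within 5 of each site):
  W-α: {A, C}
  W-β: {B, D}
  W-γ: {C, D}
  W-δ: {C}
No single site covers all 4 demand points.
But {W-α, W-β} covers everything, so the minimum is 2.

2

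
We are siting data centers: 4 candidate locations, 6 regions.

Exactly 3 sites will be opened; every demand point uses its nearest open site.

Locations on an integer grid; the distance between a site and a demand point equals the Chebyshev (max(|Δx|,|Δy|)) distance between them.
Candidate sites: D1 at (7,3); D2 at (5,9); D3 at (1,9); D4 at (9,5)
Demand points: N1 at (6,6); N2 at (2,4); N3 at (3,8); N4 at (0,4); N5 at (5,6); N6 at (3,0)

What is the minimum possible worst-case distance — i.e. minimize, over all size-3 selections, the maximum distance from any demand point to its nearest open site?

5

Open {D1, D2, D3}.
  Farthest demand point is N2 at distance 5 (to D1); all others are ≤ 5.
With {D1, D2, D4} the worst case is 5.
With {D1, D3, D4} the worst case is 5.
No size-3 selection achieves below 5.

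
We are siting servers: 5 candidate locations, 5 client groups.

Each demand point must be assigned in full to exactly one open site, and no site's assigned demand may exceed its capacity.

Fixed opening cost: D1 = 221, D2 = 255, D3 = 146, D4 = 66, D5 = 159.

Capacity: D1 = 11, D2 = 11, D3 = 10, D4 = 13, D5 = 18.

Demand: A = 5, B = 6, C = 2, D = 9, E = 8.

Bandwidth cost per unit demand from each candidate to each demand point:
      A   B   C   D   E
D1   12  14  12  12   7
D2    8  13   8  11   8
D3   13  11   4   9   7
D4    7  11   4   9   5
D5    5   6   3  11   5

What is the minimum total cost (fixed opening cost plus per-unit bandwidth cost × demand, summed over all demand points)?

Open {D4, D5}; cheapest assignment that respects the capacities:
  D4 (cap 13, load 13): A, E — cost 5×7 + 8×5 = 75
  D5 (cap 18, load 17): B, C, D — cost 6×6 + 2×3 + 9×11 = 141
  Shipping 216, fixed 225 → total 441.
  Any other capacity-feasible assignment to {D4, D5} ships for at least 216.
Compare {D3, D4, D5}: its best feasible assignment gives total 559.
Compare {D1, D4, D5}: its best feasible assignment gives total 650.
Every other set of open sites that can feasibly serve all demand totals ≥ 559 even under its best assignment. Minimum: 441.

441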